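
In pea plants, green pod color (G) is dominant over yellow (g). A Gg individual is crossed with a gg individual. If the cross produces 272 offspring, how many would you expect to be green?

Punnett square for Gg × gg:
Offspring genotypes: 2 Gg, 2 gg
green: 2, yellow: 2
green: 2 out of 4 → fraction 1/2
Expected count = 1/2 × 272 = 136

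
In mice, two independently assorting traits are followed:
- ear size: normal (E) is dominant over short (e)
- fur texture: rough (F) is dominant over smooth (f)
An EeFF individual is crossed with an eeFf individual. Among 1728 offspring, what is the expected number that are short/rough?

Dihybrid cross EeFF × eeFf — consider each gene separately:
ear size: Ee × ee → 2 Ee, 2 ee → 2 E_ : 2 ee (out of 4)
fur texture: FF × Ff → 2 FF, 2 Ff → 4 F_ (out of 4)
Combine (counts out of 4 × 4 = 16): normal/rough (E_F_) = 2×4 = 8; short/rough (eeF_) = 2×4 = 8
Phenotype counts (out of 16): 8 normal/rough, 8 short/rough
short/rough: 8 out of 16 → fraction 1/2
Expected count = 1/2 × 1728 = 864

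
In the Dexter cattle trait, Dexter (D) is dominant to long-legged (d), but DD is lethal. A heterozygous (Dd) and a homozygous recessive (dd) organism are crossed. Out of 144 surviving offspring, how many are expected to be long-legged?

Cross: Dd × dd
Punnett square offspring (before lethality): 2 Dd, 2 dd
No DD offspring are produced in this cross.
long-legged: 2 out of 4 → fraction 1/2
Expected count = 1/2 × 144 = 72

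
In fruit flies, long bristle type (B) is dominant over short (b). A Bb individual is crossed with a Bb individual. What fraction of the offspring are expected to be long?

Punnett square for Bb × Bb:
Offspring genotypes: 1 BB, 2 Bb, 1 bb
long: 3, short: 1
long: 3 out of 4
Probability: 3/4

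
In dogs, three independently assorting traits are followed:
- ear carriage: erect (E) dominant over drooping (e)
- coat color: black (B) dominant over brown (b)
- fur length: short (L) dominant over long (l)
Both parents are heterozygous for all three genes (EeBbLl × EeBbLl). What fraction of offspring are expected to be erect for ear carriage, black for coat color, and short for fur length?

Trihybrid cross: EeBbLl × EeBbLl
Each trait segregates independently with a 3:1 phenotypic ratio, so each gene contributes 3/4 (dominant) or 1/4 (recessive).
Target: erect (ear carriage), black (coat color), short (fur length)
Probability = product of independent per-trait probabilities
= 3/4 × 3/4 × 3/4 = 27/64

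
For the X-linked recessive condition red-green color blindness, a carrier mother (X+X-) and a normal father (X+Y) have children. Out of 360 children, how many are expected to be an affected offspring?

Cross: X+X- × X+Y
Offspring: 1 X+X+, 1 X+Y, 1 X+X-, 1 X-Y
Probability of an affected offspring: 1/4
Expected count = 1/4 × 360 = 90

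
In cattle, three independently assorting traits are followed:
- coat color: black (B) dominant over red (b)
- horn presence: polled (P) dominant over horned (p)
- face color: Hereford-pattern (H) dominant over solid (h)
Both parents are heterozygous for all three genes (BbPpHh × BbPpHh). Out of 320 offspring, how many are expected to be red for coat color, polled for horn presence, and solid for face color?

Trihybrid cross: BbPpHh × BbPpHh
Each trait segregates independently with a 3:1 phenotypic ratio, so each gene contributes 3/4 (dominant) or 1/4 (recessive).
Target: red (coat color), polled (horn presence), solid (face color)
Probability = product of independent per-trait probabilities
= 1/4 × 3/4 × 1/4 = 3/64
Expected count = 3/64 × 320 = 15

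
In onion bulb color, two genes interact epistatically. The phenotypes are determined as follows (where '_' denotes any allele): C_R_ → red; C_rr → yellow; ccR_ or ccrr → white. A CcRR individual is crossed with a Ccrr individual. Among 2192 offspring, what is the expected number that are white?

Cross: CcRR × Ccrr — consider each gene separately:
C gene: Cc × Cc → 1 CC, 2 Cc, 1 cc → 3 C_ : 1 cc (out of 4)
R gene: RR × rr → 4 Rr → 4 R_ (out of 4)
Genotype classes (out of 4 × 4 = 16): C_R_ = 3×4 = 12; ccR_ = 1×4 = 4
Apply the phenotype rules: C_R_ (12) → red; ccR_ (4) → white
Phenotype counts (out of 16): 12 red, 4 white
white: 4 out of 16 → fraction 1/4
Expected count = 1/4 × 2192 = 548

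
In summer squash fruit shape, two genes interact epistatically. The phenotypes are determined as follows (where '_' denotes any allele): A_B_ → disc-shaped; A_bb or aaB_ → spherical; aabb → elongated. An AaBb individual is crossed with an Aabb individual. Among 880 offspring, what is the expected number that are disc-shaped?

Cross: AaBb × Aabb — consider each gene separately:
A gene: Aa × Aa → 1 AA, 2 Aa, 1 aa → 3 A_ : 1 aa (out of 4)
B gene: Bb × bb → 2 Bb, 2 bb → 2 B_ : 2 bb (out of 4)
Genotype classes (out of 4 × 4 = 16): A_B_ = 3×2 = 6; A_bb = 3×2 = 6; aaB_ = 1×2 = 2; aabb = 1×2 = 2
Apply the phenotype rules: A_B_ (6) → disc-shaped; A_bb (6) + aaB_ (2) → spherical; aabb (2) → elongated
Phenotype counts (out of 16): 6 disc-shaped, 8 spherical, 2 elongated
disc-shaped: 6 out of 16 → fraction 3/8
Expected count = 3/8 × 880 = 330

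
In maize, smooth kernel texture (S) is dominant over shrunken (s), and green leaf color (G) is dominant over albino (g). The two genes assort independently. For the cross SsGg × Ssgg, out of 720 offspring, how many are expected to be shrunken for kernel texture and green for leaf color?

Dihybrid cross SsGg × Ssgg — consider each gene separately:
kernel texture: Ss × Ss → 1 SS, 2 Ss, 1 ss → 3 S_ : 1 ss (out of 4)
leaf color: Gg × gg → 2 Gg, 2 gg → 2 G_ : 2 gg (out of 4)
Looking for: shrunken (ss) and green (G_)
P(shrunken) = 1/4, P(green) = 2/4
P(both) = 1/4 × 2/4 = 2/16 = 1/8
Expected count = 1/8 × 720 = 90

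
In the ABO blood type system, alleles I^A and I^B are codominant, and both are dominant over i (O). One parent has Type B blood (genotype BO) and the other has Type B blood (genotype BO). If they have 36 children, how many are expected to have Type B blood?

Cross: BO × BO
Possible offspring genotypes: 1 BB, 2 BO, 1 OO
Blood type counts: 3 Type B, 1 Type O
Probability of Type B: 3/4
Expected count = 3/4 × 36 = 27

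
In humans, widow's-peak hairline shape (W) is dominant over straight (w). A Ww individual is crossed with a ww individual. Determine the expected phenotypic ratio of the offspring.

Punnett square for Ww × ww:
Offspring genotypes: 2 Ww, 2 ww
widow's-peak: 2, straight: 2
Ratio: 1:1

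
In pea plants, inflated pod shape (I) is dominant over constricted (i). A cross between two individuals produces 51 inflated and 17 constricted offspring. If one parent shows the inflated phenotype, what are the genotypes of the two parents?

Observed offspring: 51 inflated, 17 constricted
The observed ratio simplifies to 3:1. Constricted (ii) offspring appear, so each parent must contribute one i allele. The parent stated to show inflated carries I, so it is Ii. The other parent is then either Ii or ii: Ii × ii would give a 1:1 split, whereas Ii × Ii gives 3:1 — matching the data. So both parents are heterozygous (Ii × Ii).
Parent genotypes: Ii × Ii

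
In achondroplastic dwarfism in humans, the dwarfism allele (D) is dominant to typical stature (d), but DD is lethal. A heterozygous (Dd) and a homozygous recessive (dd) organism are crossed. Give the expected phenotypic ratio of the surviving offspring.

Cross: Dd × dd
Punnett square offspring (before lethality): 2 Dd, 2 dd
No DD offspring are produced in this cross.
Ratio: 1 achondroplastic dwarf : 1 typical stature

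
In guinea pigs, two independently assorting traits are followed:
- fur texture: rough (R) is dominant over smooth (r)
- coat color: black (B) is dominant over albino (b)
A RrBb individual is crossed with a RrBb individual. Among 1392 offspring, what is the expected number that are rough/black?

Dihybrid cross RrBb × RrBb — consider each gene separately:
fur texture: Rr × Rr → 1 RR, 2 Rr, 1 rr → 3 R_ : 1 rr (out of 4)
coat color: Bb × Bb → 1 BB, 2 Bb, 1 bb → 3 B_ : 1 bb (out of 4)
Combine (counts out of 4 × 4 = 16): rough/black (R_B_) = 3×3 = 9; rough/albino (R_bb) = 3×1 = 3; smooth/black (rrB_) = 1×3 = 3; smooth/albino (rrbb) = 1×1 = 1
Phenotype counts (out of 16): 9 rough/black, 3 rough/albino, 3 smooth/black, 1 smooth/albino
rough/black: 9 out of 16 → fraction 9/16
Expected count = 9/16 × 1392 = 783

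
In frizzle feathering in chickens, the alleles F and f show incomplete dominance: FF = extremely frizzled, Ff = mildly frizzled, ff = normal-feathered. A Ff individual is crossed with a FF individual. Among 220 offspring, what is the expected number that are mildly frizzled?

Punnett square for Ff × FF:
Offspring genotypes: 2 FF, 2 Ff
Phenotype counts: 2 extremely frizzled, 2 mildly frizzled
mildly frizzled: 2 out of 4 → fraction 1/2
Expected count = 1/2 × 220 = 110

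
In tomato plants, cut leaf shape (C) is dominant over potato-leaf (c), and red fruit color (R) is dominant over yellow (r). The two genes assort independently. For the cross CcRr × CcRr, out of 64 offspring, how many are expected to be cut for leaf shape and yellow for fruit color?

Dihybrid cross CcRr × CcRr — consider each gene separately:
leaf shape: Cc × Cc → 1 CC, 2 Cc, 1 cc → 3 C_ : 1 cc (out of 4)
fruit color: Rr × Rr → 1 RR, 2 Rr, 1 rr → 3 R_ : 1 rr (out of 4)
Looking for: cut (C_) and yellow (rr)
P(cut) = 3/4, P(yellow) = 1/4
P(both) = 3/4 × 1/4 = 3/16
Expected count = 3/16 × 64 = 12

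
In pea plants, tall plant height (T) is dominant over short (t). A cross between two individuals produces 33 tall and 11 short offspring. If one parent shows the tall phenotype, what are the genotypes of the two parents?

Observed offspring: 33 tall, 11 short
The observed ratio simplifies to 3:1. Short (tt) offspring appear, so each parent must contribute one t allele. The parent stated to show tall carries T, so it is Tt. The other parent is then either Tt or tt: Tt × tt would give a 1:1 split, whereas Tt × Tt gives 3:1 — matching the data. So both parents are heterozygous (Tt × Tt).
Parent genotypes: Tt × Tt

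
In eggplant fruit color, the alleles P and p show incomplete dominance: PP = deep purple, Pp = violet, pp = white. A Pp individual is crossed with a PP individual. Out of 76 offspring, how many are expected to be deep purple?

Punnett square for Pp × PP:
Offspring genotypes: 2 PP, 2 Pp
Phenotype counts: 2 deep purple, 2 violet
deep purple: 2 out of 4 → fraction 1/2
Expected count = 1/2 × 76 = 38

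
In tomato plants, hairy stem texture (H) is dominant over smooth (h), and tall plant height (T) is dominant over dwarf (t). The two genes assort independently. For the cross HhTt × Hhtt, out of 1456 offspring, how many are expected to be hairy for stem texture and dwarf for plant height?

Dihybrid cross HhTt × Hhtt — consider each gene separately:
stem texture: Hh × Hh → 1 HH, 2 Hh, 1 hh → 3 H_ : 1 hh (out of 4)
plant height: Tt × tt → 2 Tt, 2 tt → 2 T_ : 2 tt (out of 4)
Looking for: hairy (H_) and dwarf (tt)
P(hairy) = 3/4, P(dwarf) = 2/4
P(both) = 3/4 × 2/4 = 6/16 = 3/8
Expected count = 3/8 × 1456 = 546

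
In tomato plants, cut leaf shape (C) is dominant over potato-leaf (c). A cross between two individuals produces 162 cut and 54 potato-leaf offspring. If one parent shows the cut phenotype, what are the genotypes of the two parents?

Observed offspring: 162 cut, 54 potato-leaf
The observed ratio simplifies to 3:1. Potato-leaf (cc) offspring appear, so each parent must contribute one c allele. The parent stated to show cut carries C, so it is Cc. The other parent is then either Cc or cc: Cc × cc would give a 1:1 split, whereas Cc × Cc gives 3:1 — matching the data. So both parents are heterozygous (Cc × Cc).
Parent genotypes: Cc × Cc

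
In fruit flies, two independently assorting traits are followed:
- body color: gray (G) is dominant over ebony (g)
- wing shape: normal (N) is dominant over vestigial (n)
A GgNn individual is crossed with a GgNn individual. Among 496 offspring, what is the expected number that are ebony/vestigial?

Dihybrid cross GgNn × GgNn — consider each gene separately:
body color: Gg × Gg → 1 GG, 2 Gg, 1 gg → 3 G_ : 1 gg (out of 4)
wing shape: Nn × Nn → 1 NN, 2 Nn, 1 nn → 3 N_ : 1 nn (out of 4)
Combine (counts out of 4 × 4 = 16): gray/normal (G_N_) = 3×3 = 9; gray/vestigial (G_nn) = 3×1 = 3; ebony/normal (ggN_) = 1×3 = 3; ebony/vestigial (ggnn) = 1×1 = 1
Phenotype counts (out of 16): 9 gray/normal, 3 gray/vestigial, 3 ebony/normal, 1 ebony/vestigial
ebony/vestigial: 1 out of 16 → fraction 1/16
Expected count = 1/16 × 496 = 31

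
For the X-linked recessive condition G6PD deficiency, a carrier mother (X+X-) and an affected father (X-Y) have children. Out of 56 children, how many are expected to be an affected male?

Cross: X+X- × X-Y
Offspring: 1 X+X-, 1 X+Y, 1 X-X-, 1 X-Y
Probability of an affected male: 1/4
Expected count = 1/4 × 56 = 14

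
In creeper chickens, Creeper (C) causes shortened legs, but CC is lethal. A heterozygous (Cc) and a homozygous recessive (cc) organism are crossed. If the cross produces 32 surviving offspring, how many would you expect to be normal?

Cross: Cc × cc
Punnett square offspring (before lethality): 2 Cc, 2 cc
No CC offspring are produced in this cross.
normal: 2 out of 4 → fraction 1/2
Expected count = 1/2 × 32 = 16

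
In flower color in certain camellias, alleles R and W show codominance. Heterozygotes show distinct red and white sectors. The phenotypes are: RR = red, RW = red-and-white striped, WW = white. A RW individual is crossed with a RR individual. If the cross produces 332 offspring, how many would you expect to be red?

Punnett square for RW × RR:
Offspring genotypes: 2 RR, 2 RW
Phenotype counts: 2 red, 2 red-and-white striped
red: 2 out of 4 → fraction 1/2
Expected count = 1/2 × 332 = 166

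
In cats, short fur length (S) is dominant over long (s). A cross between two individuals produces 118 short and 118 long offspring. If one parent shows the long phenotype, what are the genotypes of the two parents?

Observed offspring: 118 short, 118 long
The observed ratio simplifies to 1:1. One parent shows long, so its genotype must be ss. A 1:1 offspring split requires the other parent to be heterozygous (Ss).
Parent genotypes: ss × Ss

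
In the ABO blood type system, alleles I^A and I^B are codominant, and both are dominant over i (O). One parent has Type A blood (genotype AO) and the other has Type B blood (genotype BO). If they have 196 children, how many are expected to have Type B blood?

Cross: AO × BO
Possible offspring genotypes: 1 AB, 1 AO, 1 BO, 1 OO
Blood type counts: 1 Type AB, 1 Type A, 1 Type B, 1 Type O
Probability of Type B: 1/4
Expected count = 1/4 × 196 = 49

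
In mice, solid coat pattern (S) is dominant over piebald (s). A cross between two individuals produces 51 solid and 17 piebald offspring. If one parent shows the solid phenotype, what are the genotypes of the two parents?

Observed offspring: 51 solid, 17 piebald
The observed ratio simplifies to 3:1. Piebald (ss) offspring appear, so each parent must contribute one s allele. The parent stated to show solid carries S, so it is Ss. The other parent is then either Ss or ss: Ss × ss would give a 1:1 split, whereas Ss × Ss gives 3:1 — matching the data. So both parents are heterozygous (Ss × Ss).
Parent genotypes: Ss × Ss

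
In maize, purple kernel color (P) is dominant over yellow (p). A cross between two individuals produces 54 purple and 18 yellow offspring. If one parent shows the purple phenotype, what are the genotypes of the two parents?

Observed offspring: 54 purple, 18 yellow
The observed ratio simplifies to 3:1. Yellow (pp) offspring appear, so each parent must contribute one p allele. The parent stated to show purple carries P, so it is Pp. The other parent is then either Pp or pp: Pp × pp would give a 1:1 split, whereas Pp × Pp gives 3:1 — matching the data. So both parents are heterozygous (Pp × Pp).
Parent genotypes: Pp × Pp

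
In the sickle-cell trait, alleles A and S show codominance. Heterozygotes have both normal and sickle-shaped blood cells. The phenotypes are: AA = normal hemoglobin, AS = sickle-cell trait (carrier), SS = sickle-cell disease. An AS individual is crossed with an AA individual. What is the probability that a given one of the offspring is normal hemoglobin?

Punnett square for AS × AA:
Offspring genotypes: 2 AA, 2 AS
Phenotype counts: 2 normal hemoglobin, 2 sickle-cell trait (carrier)
normal hemoglobin: 2 out of 4
Probability: 2/4 = 1/2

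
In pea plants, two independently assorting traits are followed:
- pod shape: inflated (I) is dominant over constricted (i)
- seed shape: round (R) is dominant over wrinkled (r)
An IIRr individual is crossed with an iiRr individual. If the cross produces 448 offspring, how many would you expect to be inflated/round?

Dihybrid cross IIRr × iiRr — consider each gene separately:
pod shape: II × ii → 4 Ii → 4 I_ (out of 4)
seed shape: Rr × Rr → 1 RR, 2 Rr, 1 rr → 3 R_ : 1 rr (out of 4)
Combine (counts out of 4 × 4 = 16): inflated/round (I_R_) = 4×3 = 12; inflated/wrinkled (I_rr) = 4×1 = 4
Phenotype counts (out of 16): 12 inflated/round, 4 inflated/wrinkled
inflated/round: 12 out of 16 → fraction 3/4
Expected count = 3/4 × 448 = 336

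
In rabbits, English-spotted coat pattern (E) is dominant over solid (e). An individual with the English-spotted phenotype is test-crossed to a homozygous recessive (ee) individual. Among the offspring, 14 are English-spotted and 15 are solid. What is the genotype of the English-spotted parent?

Test cross: ? × ee
Offspring: 14 English-spotted, 15 solid — approximately 1:1.
A 1:1 ratio in a test cross indicates the unknown parent is heterozygous (Ee).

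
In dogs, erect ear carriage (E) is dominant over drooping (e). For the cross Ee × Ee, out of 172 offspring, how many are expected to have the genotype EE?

Punnett square for Ee × Ee:
Offspring genotypes: 1 EE, 2 Ee, 1 ee
Total offspring: 4
Count with target: 1
Probability: 1/4
Expected count = 1/4 × 172 = 43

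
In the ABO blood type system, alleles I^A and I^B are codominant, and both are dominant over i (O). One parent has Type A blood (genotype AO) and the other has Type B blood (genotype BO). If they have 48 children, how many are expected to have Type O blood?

Cross: AO × BO
Possible offspring genotypes: 1 AB, 1 AO, 1 BO, 1 OO
Blood type counts: 1 Type AB, 1 Type A, 1 Type B, 1 Type O
Probability of Type O: 1/4
Expected count = 1/4 × 48 = 12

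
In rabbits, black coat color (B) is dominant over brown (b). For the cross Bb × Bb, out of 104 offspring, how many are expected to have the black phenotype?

Punnett square for Bb × Bb:
Offspring genotypes: 1 BB, 2 Bb, 1 bb
Total offspring: 4
Count with target: 3
Probability: 3/4
Expected count = 3/4 × 104 = 78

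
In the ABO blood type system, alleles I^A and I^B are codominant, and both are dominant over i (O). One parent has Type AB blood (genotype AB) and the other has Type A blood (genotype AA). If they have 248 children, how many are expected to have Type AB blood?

Cross: AB × AA
Possible offspring genotypes: 2 AA, 2 AB
Blood type counts: 2 Type A, 2 Type AB
Probability of Type AB: 2/4 = 1/2
Expected count = 1/2 × 248 = 124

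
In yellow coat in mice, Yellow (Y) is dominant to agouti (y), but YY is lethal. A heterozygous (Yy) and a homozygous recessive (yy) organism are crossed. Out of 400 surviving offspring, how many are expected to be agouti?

Cross: Yy × yy
Punnett square offspring (before lethality): 2 Yy, 2 yy
No YY offspring are produced in this cross.
agouti: 2 out of 4 → fraction 1/2
Expected count = 1/2 × 400 = 200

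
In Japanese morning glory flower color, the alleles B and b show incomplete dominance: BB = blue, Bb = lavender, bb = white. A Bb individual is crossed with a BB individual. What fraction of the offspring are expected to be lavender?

Punnett square for Bb × BB:
Offspring genotypes: 2 BB, 2 Bb
Phenotype counts: 2 blue, 2 lavender
lavender: 2 out of 4
Probability: 2/4 = 1/2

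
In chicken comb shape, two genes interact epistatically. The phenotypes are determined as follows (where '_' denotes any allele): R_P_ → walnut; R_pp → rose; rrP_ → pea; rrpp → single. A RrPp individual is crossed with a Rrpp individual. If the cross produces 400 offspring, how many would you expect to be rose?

Cross: RrPp × Rrpp — consider each gene separately:
R gene: Rr × Rr → 1 RR, 2 Rr, 1 rr → 3 R_ : 1 rr (out of 4)
P gene: Pp × pp → 2 Pp, 2 pp → 2 P_ : 2 pp (out of 4)
Genotype classes (out of 4 × 4 = 16): R_P_ = 3×2 = 6; R_pp = 3×2 = 6; rrP_ = 1×2 = 2; rrpp = 1×2 = 2
Apply the phenotype rules: R_P_ (6) → walnut; R_pp (6) → rose; rrP_ (2) → pea; rrpp (2) → single
Phenotype counts (out of 16): 6 walnut, 6 rose, 2 pea, 2 single
rose: 6 out of 16 → fraction 3/8
Expected count = 3/8 × 400 = 150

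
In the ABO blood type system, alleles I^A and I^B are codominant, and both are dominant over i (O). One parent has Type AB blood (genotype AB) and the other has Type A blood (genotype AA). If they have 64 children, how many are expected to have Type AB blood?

Cross: AB × AA
Possible offspring genotypes: 2 AA, 2 AB
Blood type counts: 2 Type A, 2 Type AB
Probability of Type AB: 2/4 = 1/2
Expected count = 1/2 × 64 = 32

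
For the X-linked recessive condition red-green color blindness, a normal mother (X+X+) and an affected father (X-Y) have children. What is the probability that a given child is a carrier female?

Cross: X+X+ × X-Y
Offspring: 2 X+X-, 2 X+Y
Probability of a carrier female: 2/4 = 1/2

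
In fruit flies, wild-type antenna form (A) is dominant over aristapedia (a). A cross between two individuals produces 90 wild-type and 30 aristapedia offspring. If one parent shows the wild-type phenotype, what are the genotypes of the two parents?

Observed offspring: 90 wild-type, 30 aristapedia
The observed ratio simplifies to 3:1. Aristapedia (aa) offspring appear, so each parent must contribute one a allele. The parent stated to show wild-type carries A, so it is Aa. The other parent is then either Aa or aa: Aa × aa would give a 1:1 split, whereas Aa × Aa gives 3:1 — matching the data. So both parents are heterozygous (Aa × Aa).
Parent genotypes: Aa × Aa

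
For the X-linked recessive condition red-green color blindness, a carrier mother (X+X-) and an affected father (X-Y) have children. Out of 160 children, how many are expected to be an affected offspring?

Cross: X+X- × X-Y
Offspring: 1 X+X-, 1 X+Y, 1 X-X-, 1 X-Y
Probability of an affected offspring: 2/4 = 1/2
Expected count = 1/2 × 160 = 80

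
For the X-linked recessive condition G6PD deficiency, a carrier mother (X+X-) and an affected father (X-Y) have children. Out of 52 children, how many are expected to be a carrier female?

Cross: X+X- × X-Y
Offspring: 1 X+X-, 1 X+Y, 1 X-X-, 1 X-Y
Probability of a carrier female: 1/4
Expected count = 1/4 × 52 = 13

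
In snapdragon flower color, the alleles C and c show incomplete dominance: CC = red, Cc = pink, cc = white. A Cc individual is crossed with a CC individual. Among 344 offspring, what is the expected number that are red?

Punnett square for Cc × CC:
Offspring genotypes: 2 CC, 2 Cc
Phenotype counts: 2 red, 2 pink
red: 2 out of 4 → fraction 1/2
Expected count = 1/2 × 344 = 172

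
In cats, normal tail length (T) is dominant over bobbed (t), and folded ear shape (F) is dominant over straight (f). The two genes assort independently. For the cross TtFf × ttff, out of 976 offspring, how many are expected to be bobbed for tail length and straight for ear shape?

Dihybrid cross TtFf × ttff — consider each gene separately:
tail length: Tt × tt → 2 Tt, 2 tt → 2 T_ : 2 tt (out of 4)
ear shape: Ff × ff → 2 Ff, 2 ff → 2 F_ : 2 ff (out of 4)
Looking for: bobbed (tt) and straight (ff)
P(bobbed) = 2/4, P(straight) = 2/4
P(both) = 2/4 × 2/4 = 4/16 = 1/4
Expected count = 1/4 × 976 = 244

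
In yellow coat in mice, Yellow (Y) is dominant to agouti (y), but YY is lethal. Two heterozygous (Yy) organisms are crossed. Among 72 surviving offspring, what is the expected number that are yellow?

Cross: Yy × Yy
Punnett square offspring (before lethality): 1 YY, 2 Yy, 1 yy
The YY genotype is lethal (embryos die); surviving offspring: 2 Yy, 1 yy
yellow: 2 out of 3 → fraction 2/3
Expected count = 2/3 × 72 = 48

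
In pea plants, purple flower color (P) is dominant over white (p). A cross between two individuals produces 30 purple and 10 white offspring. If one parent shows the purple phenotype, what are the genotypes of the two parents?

Observed offspring: 30 purple, 10 white
The observed ratio simplifies to 3:1. White (pp) offspring appear, so each parent must contribute one p allele. The parent stated to show purple carries P, so it is Pp. The other parent is then either Pp or pp: Pp × pp would give a 1:1 split, whereas Pp × Pp gives 3:1 — matching the data. So both parents are heterozygous (Pp × Pp).
Parent genotypes: Pp × Pp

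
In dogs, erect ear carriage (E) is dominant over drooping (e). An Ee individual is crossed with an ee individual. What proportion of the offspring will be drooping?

Punnett square for Ee × ee:
Offspring genotypes: 2 Ee, 2 ee
erect: 2, drooping: 2
drooping: 2 out of 4
Probability: 2/4 = 1/2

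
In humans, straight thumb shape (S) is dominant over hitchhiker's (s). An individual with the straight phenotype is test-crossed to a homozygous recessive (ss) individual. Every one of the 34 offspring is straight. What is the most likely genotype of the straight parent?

Test cross: ? × ss
All offspring are straight.
If the unknown parent were heterozygous (Ss), about half of 34 offspring would be hitchhiker's; none are. The unknown parent is most likely homozygous dominant (SS).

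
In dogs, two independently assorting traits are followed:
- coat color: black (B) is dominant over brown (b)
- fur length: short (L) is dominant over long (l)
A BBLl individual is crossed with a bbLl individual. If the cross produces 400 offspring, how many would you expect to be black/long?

Dihybrid cross BBLl × bbLl — consider each gene separately:
coat color: BB × bb → 4 Bb → 4 B_ (out of 4)
fur length: Ll × Ll → 1 LL, 2 Ll, 1 ll → 3 L_ : 1 ll (out of 4)
Combine (counts out of 4 × 4 = 16): black/short (B_L_) = 4×3 = 12; black/long (B_ll) = 4×1 = 4
Phenotype counts (out of 16): 12 black/short, 4 black/long
black/long: 4 out of 16 → fraction 1/4
Expected count = 1/4 × 400 = 100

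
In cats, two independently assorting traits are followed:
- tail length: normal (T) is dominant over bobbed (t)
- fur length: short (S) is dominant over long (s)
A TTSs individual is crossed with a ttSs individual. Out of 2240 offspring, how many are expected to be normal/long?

Dihybrid cross TTSs × ttSs — consider each gene separately:
tail length: TT × tt → 4 Tt → 4 T_ (out of 4)
fur length: Ss × Ss → 1 SS, 2 Ss, 1 ss → 3 S_ : 1 ss (out of 4)
Combine (counts out of 4 × 4 = 16): normal/short (T_S_) = 4×3 = 12; normal/long (T_ss) = 4×1 = 4
Phenotype counts (out of 16): 12 normal/short, 4 normal/long
normal/long: 4 out of 16 → fraction 1/4
Expected count = 1/4 × 2240 = 560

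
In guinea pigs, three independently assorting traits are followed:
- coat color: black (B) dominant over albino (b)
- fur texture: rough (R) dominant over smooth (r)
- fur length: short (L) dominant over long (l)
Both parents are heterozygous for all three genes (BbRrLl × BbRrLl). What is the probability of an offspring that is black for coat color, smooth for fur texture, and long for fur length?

Trihybrid cross: BbRrLl × BbRrLl
Each trait segregates independently with a 3:1 phenotypic ratio, so each gene contributes 3/4 (dominant) or 1/4 (recessive).
Target: black (coat color), smooth (fur texture), long (fur length)
Probability = product of independent per-trait probabilities
= 3/4 × 1/4 × 1/4 = 3/64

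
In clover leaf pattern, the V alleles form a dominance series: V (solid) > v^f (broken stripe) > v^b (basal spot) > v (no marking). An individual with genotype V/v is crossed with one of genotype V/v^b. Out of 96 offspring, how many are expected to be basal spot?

Cross: V/v × V/v^b
Allele dominance: V > v^f > v^b > v
Offspring genotypes: 1 V/V, 1 V/v^b, 1 V/v, 1 v^b/v
Phenotype counts: 3 solid, 1 basal spot
basal spot: 1 out of 4 → fraction 1/4
Expected count = 1/4 × 96 = 24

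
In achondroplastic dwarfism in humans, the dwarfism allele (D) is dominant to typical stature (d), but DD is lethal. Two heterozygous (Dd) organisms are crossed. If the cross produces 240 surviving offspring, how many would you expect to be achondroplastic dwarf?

Cross: Dd × Dd
Punnett square offspring (before lethality): 1 DD, 2 Dd, 1 dd
The DD genotype is lethal (embryos die); surviving offspring: 2 Dd, 1 dd
achondroplastic dwarf: 2 out of 3 → fraction 2/3
Expected count = 2/3 × 240 = 160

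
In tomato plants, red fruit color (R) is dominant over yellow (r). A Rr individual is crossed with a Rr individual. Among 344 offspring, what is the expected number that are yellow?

Punnett square for Rr × Rr:
Offspring genotypes: 1 RR, 2 Rr, 1 rr
red: 3, yellow: 1
yellow: 1 out of 4 → fraction 1/4
Expected count = 1/4 × 344 = 86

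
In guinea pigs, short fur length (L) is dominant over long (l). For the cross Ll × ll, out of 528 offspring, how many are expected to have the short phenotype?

Punnett square for Ll × ll:
Offspring genotypes: 2 Ll, 2 ll
Total offspring: 4
Count with target: 2
Probability: 2/4 = 1/2
Expected count = 1/2 × 528 = 264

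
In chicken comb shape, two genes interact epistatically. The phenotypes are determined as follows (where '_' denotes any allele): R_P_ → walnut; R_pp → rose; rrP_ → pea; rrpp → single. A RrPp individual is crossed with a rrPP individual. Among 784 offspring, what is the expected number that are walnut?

Cross: RrPp × rrPP — consider each gene separately:
R gene: Rr × rr → 2 Rr, 2 rr → 2 R_ : 2 rr (out of 4)
P gene: Pp × PP → 2 PP, 2 Pp → 4 P_ (out of 4)
Genotype classes (out of 4 × 4 = 16): R_P_ = 2×4 = 8; rrP_ = 2×4 = 8
Apply the phenotype rules: R_P_ (8) → walnut; rrP_ (8) → pea
Phenotype counts (out of 16): 8 walnut, 8 pea
walnut: 8 out of 16 → fraction 1/2
Expected count = 1/2 × 784 = 392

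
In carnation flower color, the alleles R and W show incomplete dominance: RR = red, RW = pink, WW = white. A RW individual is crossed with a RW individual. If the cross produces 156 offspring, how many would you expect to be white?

Punnett square for RW × RW:
Offspring genotypes: 1 RR, 2 RW, 1 WW
Phenotype counts: 1 red, 2 pink, 1 white
white: 1 out of 4 → fraction 1/4
Expected count = 1/4 × 156 = 39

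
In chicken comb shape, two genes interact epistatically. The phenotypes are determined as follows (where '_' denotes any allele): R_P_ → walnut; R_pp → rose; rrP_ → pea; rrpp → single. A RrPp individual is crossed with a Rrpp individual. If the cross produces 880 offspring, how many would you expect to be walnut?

Cross: RrPp × Rrpp — consider each gene separately:
R gene: Rr × Rr → 1 RR, 2 Rr, 1 rr → 3 R_ : 1 rr (out of 4)
P gene: Pp × pp → 2 Pp, 2 pp → 2 P_ : 2 pp (out of 4)
Genotype classes (out of 4 × 4 = 16): R_P_ = 3×2 = 6; R_pp = 3×2 = 6; rrP_ = 1×2 = 2; rrpp = 1×2 = 2
Apply the phenotype rules: R_P_ (6) → walnut; R_pp (6) → rose; rrP_ (2) → pea; rrpp (2) → single
Phenotype counts (out of 16): 6 walnut, 6 rose, 2 pea, 2 single
walnut: 6 out of 16 → fraction 3/8
Expected count = 3/8 × 880 = 330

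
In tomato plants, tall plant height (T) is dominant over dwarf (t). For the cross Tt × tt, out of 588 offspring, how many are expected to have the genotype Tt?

Punnett square for Tt × tt:
Offspring genotypes: 2 Tt, 2 tt
Total offspring: 4
Count with target: 2
Probability: 2/4 = 1/2
Expected count = 1/2 × 588 = 294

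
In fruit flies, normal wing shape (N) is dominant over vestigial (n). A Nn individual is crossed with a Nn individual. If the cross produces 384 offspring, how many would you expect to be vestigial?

Punnett square for Nn × Nn:
Offspring genotypes: 1 NN, 2 Nn, 1 nn
normal: 3, vestigial: 1
vestigial: 1 out of 4 → fraction 1/4
Expected count = 1/4 × 384 = 96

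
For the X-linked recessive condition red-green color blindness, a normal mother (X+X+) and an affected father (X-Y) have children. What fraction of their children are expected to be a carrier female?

Cross: X+X+ × X-Y
Offspring: 2 X+X-, 2 X+Y
Probability of a carrier female: 2/4 = 1/2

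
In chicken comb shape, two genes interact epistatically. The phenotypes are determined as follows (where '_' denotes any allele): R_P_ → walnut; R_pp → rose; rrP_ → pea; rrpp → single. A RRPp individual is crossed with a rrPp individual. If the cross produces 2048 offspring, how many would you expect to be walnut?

Cross: RRPp × rrPp — consider each gene separately:
R gene: RR × rr → 4 Rr → 4 R_ (out of 4)
P gene: Pp × Pp → 1 PP, 2 Pp, 1 pp → 3 P_ : 1 pp (out of 4)
Genotype classes (out of 4 × 4 = 16): R_P_ = 4×3 = 12; R_pp = 4×1 = 4
Apply the phenotype rules: R_P_ (12) → walnut; R_pp (4) → rose
Phenotype counts (out of 16): 12 walnut, 4 rose
walnut: 12 out of 16 → fraction 3/4
Expected count = 3/4 × 2048 = 1536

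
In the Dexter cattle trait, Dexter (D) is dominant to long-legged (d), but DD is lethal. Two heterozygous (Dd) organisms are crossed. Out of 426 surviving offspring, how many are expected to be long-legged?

Cross: Dd × Dd
Punnett square offspring (before lethality): 1 DD, 2 Dd, 1 dd
The DD genotype is lethal (embryos die); surviving offspring: 2 Dd, 1 dd
long-legged: 1 out of 3 → fraction 1/3
Expected count = 1/3 × 426 = 142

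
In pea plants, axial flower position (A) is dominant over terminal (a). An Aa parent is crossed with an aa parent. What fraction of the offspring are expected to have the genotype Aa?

Punnett square for Aa × aa:
Offspring genotypes: 2 Aa, 2 aa
Total offspring: 4
Count with target: 2
Probability: 2/4 = 1/2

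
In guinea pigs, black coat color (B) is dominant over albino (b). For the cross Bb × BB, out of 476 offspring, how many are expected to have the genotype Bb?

Punnett square for Bb × BB:
Offspring genotypes: 2 BB, 2 Bb
Total offspring: 4
Count with target: 2
Probability: 2/4 = 1/2
Expected count = 1/2 × 476 = 238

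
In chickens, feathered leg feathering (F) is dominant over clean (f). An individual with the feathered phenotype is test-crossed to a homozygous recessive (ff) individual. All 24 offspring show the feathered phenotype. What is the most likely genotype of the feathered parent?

Test cross: ? × ff
All offspring are feathered.
If the unknown parent were heterozygous (Ff), about half of 24 offspring would be clean; none are. The unknown parent is most likely homozygous dominant (FF).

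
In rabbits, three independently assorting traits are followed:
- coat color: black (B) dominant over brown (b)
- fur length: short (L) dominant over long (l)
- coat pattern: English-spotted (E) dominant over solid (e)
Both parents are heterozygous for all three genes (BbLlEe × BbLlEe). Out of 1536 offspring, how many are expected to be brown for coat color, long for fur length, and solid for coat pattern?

Trihybrid cross: BbLlEe × BbLlEe
Each trait segregates independently with a 3:1 phenotypic ratio, so each gene contributes 3/4 (dominant) or 1/4 (recessive).
Target: brown (coat color), long (fur length), solid (coat pattern)
Probability = product of independent per-trait probabilities
= 1/4 × 1/4 × 1/4 = 1/64
Expected count = 1/64 × 1536 = 24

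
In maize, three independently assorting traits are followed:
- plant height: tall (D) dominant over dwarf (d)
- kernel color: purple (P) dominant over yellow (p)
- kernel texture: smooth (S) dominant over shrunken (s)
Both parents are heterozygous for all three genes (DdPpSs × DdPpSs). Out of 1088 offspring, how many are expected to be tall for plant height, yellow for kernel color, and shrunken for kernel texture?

Trihybrid cross: DdPpSs × DdPpSs
Each trait segregates independently with a 3:1 phenotypic ratio, so each gene contributes 3/4 (dominant) or 1/4 (recessive).
Target: tall (plant height), yellow (kernel color), shrunken (kernel texture)
Probability = product of independent per-trait probabilities
= 3/4 × 1/4 × 1/4 = 3/64
Expected count = 3/64 × 1088 = 51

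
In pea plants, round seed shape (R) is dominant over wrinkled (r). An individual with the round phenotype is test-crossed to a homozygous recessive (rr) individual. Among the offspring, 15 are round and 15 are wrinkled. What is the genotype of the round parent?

Test cross: ? × rr
Offspring: 15 round, 15 wrinkled — approximately 1:1.
A 1:1 ratio in a test cross indicates the unknown parent is heterozygous (Rr).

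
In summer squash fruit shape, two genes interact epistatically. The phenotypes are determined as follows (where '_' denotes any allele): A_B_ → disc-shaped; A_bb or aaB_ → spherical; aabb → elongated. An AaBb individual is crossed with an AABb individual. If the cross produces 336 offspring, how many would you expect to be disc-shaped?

Cross: AaBb × AABb — consider each gene separately:
A gene: Aa × AA → 2 AA, 2 Aa → 4 A_ (out of 4)
B gene: Bb × Bb → 1 BB, 2 Bb, 1 bb → 3 B_ : 1 bb (out of 4)
Genotype classes (out of 4 × 4 = 16): A_B_ = 4×3 = 12; A_bb = 4×1 = 4
Apply the phenotype rules: A_B_ (12) → disc-shaped; A_bb (4) → spherical
Phenotype counts (out of 16): 12 disc-shaped, 4 spherical
disc-shaped: 12 out of 16 → fraction 3/4
Expected count = 3/4 × 336 = 252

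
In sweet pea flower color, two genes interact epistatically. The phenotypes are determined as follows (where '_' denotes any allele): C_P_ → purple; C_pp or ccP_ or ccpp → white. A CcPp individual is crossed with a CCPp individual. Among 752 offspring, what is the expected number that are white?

Cross: CcPp × CCPp — consider each gene separately:
C gene: Cc × CC → 2 CC, 2 Cc → 4 C_ (out of 4)
P gene: Pp × Pp → 1 PP, 2 Pp, 1 pp → 3 P_ : 1 pp (out of 4)
Genotype classes (out of 4 × 4 = 16): C_P_ = 4×3 = 12; C_pp = 4×1 = 4
Apply the phenotype rules: C_P_ (12) → purple; C_pp (4) → white
Phenotype counts (out of 16): 12 purple, 4 white
white: 4 out of 16 → fraction 1/4
Expected count = 1/4 × 752 = 188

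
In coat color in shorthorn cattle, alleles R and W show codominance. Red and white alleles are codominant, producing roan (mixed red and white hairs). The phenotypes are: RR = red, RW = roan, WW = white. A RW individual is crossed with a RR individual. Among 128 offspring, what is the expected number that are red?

Punnett square for RW × RR:
Offspring genotypes: 2 RR, 2 RW
Phenotype counts: 2 red, 2 roan
red: 2 out of 4 → fraction 1/2
Expected count = 1/2 × 128 = 64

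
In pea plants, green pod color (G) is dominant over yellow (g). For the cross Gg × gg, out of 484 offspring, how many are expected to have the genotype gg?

Punnett square for Gg × gg:
Offspring genotypes: 2 Gg, 2 gg
Total offspring: 4
Count with target: 2
Probability: 2/4 = 1/2
Expected count = 1/2 × 484 = 242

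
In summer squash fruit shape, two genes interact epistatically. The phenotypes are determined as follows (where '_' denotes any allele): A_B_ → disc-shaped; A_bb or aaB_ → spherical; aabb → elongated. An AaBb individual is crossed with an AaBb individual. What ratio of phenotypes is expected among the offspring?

Cross: AaBb × AaBb — consider each gene separately:
A gene: Aa × Aa → 1 AA, 2 Aa, 1 aa → 3 A_ : 1 aa (out of 4)
B gene: Bb × Bb → 1 BB, 2 Bb, 1 bb → 3 B_ : 1 bb (out of 4)
Genotype classes (out of 4 × 4 = 16): A_B_ = 3×3 = 9; A_bb = 3×1 = 3; aaB_ = 1×3 = 3; aabb = 1×1 = 1
Apply the phenotype rules: A_B_ (9) → disc-shaped; A_bb (3) + aaB_ (3) → spherical; aabb (1) → elongated
Phenotype counts (out of 16): 9 disc-shaped, 6 spherical, 1 elongated
Ratio: 9 disc-shaped : 6 spherical : 1 elongated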